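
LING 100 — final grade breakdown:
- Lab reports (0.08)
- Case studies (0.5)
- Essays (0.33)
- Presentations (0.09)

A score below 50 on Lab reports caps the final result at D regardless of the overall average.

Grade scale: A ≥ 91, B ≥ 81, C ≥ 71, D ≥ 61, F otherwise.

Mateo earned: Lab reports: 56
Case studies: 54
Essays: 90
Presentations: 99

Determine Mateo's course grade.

D

Lab reports score 56 ≥ 50: minimum met.
Weighted total:
  Lab reports 56 × 0.08 = 4.48
  Case studies 54 × 0.5 = 27
  Essays 90 × 0.33 = 29.7
  Presentations 99 × 0.09 = 8.91
Sum = 70.09
70.09 is ≥ 61 and < 71 → D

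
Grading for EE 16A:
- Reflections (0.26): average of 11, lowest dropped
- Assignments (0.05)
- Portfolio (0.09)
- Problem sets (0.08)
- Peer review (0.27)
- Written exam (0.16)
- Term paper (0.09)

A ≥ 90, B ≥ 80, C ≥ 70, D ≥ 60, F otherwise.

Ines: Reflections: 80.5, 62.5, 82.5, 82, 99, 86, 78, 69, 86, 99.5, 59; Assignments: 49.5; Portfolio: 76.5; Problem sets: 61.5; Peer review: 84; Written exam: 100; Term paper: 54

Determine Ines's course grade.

C

Reflections: drop 59 → average of remaining 10 = 825/10 = 82.5
Weighted total:
  Reflections 82.5 × 0.26 = 21.45
  Assignments 49.5 × 0.05 = 2.475
  Portfolio 76.5 × 0.09 = 6.885
  Problem sets 61.5 × 0.08 = 4.92
  Peer review 84 × 0.27 = 22.68
  Written exam 100 × 0.16 = 16
  Term paper 54 × 0.09 = 4.86
Sum = 79.27
79.27 is ≥ 70 and < 80 → C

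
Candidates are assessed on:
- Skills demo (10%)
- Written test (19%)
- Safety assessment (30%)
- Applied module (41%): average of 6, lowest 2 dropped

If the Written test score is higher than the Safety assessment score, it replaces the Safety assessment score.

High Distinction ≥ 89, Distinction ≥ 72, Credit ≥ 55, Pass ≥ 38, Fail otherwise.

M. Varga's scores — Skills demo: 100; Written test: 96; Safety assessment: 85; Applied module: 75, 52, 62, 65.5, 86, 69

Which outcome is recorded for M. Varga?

Distinction

Applied module: drop 52, 62 → average of remaining 4 = 295.5/4 = 73.875
Written test (96) > Safety assessment (85), so Safety assessment counts as 96.
Weighted total:
  Skills demo 100 × 0.1 = 10
  Written test 96 × 0.19 = 18.24
  Safety assessment 96 × 0.3 = 28.8
  Applied module 73.875 × 0.41 = 30.28875
Sum = 87.32875
87.32875 is ≥ 72 and < 89 → Distinction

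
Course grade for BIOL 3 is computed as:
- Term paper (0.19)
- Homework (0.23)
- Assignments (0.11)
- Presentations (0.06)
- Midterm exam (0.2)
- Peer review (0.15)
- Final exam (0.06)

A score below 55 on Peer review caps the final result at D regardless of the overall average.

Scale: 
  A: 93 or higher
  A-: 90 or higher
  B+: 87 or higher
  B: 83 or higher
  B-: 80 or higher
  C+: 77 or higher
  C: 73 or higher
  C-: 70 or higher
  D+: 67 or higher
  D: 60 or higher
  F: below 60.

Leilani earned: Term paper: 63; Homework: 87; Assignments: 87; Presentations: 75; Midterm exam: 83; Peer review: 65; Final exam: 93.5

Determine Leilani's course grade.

Peer review score 65 ≥ 55: minimum met.
Weighted total:
  Term paper 63 × 0.19 = 11.97
  Homework 87 × 0.23 = 20.01
  Assignments 87 × 0.11 = 9.57
  Presentations 75 × 0.06 = 4.5
  Midterm exam 83 × 0.2 = 16.6
  Peer review 65 × 0.15 = 9.75
  Final exam 93.5 × 0.06 = 5.61
Sum = 78.01
78.01 is ≥ 77 and < 80 → C+

C+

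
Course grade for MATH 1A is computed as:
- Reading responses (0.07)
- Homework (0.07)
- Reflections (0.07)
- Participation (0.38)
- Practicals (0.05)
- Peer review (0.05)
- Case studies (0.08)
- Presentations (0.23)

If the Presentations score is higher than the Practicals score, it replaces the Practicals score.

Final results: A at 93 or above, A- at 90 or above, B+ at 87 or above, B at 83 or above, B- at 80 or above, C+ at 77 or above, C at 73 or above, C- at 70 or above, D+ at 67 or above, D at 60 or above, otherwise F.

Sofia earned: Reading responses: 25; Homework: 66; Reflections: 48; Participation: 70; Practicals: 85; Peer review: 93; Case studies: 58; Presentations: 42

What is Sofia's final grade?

Presentations (42) ≤ Practicals (85), so Practicals stays at 85.
Weighted total:
  Reading responses 25 × 0.07 = 1.75
  Homework 66 × 0.07 = 4.62
  Reflections 48 × 0.07 = 3.36
  Participation 70 × 0.38 = 26.6
  Practicals 85 × 0.05 = 4.25
  Peer review 93 × 0.05 = 4.65
  Case studies 58 × 0.08 = 4.64
  Presentations 42 × 0.23 = 9.66
Sum = 59.53
59.53 < 60 → F

F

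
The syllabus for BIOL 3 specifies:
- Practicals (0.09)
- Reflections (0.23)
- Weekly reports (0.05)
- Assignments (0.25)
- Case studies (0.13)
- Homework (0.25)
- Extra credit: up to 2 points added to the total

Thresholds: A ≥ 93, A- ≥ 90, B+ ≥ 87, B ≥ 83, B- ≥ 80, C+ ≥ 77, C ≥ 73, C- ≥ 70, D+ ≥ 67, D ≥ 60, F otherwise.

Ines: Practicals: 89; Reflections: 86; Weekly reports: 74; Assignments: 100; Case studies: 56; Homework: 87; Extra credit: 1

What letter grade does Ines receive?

Weighted total:
  Practicals 89 × 0.09 = 8.01
  Reflections 86 × 0.23 = 19.78
  Weekly reports 74 × 0.05 = 3.7
  Assignments 100 × 0.25 = 25
  Case studies 56 × 0.13 = 7.28
  Homework 87 × 0.25 = 21.75
Sum = 85.52
Extra credit: 85.52 + 1 = 86.52
86.52 is ≥ 83 and < 87 → B

B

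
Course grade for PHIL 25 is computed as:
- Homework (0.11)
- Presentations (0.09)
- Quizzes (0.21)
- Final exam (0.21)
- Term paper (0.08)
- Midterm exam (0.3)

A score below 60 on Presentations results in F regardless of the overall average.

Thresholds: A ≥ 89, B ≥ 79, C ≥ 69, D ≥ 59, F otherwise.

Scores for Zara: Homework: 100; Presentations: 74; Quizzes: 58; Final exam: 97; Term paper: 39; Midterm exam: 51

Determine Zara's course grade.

D

Presentations score 74 ≥ 60: minimum met.
Weighted total:
  Homework 100 × 0.11 = 11
  Presentations 74 × 0.09 = 6.66
  Quizzes 58 × 0.21 = 12.18
  Final exam 97 × 0.21 = 20.37
  Term paper 39 × 0.08 = 3.12
  Midterm exam 51 × 0.3 = 15.3
Sum = 68.63
68.63 is ≥ 59 and < 69 → D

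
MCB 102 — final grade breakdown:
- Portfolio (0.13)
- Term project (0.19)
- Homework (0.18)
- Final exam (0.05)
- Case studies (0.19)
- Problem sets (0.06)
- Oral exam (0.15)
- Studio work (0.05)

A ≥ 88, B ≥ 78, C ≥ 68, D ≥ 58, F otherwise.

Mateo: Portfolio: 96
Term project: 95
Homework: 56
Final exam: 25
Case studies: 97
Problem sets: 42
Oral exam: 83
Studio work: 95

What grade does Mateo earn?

Weighted total:
  Portfolio 96 × 0.13 = 12.48
  Term project 95 × 0.19 = 18.05
  Homework 56 × 0.18 = 10.08
  Final exam 25 × 0.05 = 1.25
  Case studies 97 × 0.19 = 18.43
  Problem sets 42 × 0.06 = 2.52
  Oral exam 83 × 0.15 = 12.45
  Studio work 95 × 0.05 = 4.75
Sum = 80.01
80.01 is ≥ 78 and < 88 → B

B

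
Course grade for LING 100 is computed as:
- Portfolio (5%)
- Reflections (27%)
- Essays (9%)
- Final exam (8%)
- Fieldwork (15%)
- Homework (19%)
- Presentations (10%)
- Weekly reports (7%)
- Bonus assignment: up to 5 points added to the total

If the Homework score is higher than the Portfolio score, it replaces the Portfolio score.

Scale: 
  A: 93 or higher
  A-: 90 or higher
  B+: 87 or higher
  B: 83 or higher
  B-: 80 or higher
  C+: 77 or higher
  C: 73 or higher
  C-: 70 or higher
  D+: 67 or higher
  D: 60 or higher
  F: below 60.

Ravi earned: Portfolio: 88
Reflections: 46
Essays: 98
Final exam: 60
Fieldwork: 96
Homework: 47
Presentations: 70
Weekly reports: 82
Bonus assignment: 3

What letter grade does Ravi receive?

Homework (47) ≤ Portfolio (88), so Portfolio stays at 88.
Weighted total:
  Portfolio 88 × 0.05 = 4.4
  Reflections 46 × 0.27 = 12.42
  Essays 98 × 0.09 = 8.82
  Final exam 60 × 0.08 = 4.8
  Fieldwork 96 × 0.15 = 14.4
  Homework 47 × 0.19 = 8.93
  Presentations 70 × 0.1 = 7
  Weekly reports 82 × 0.07 = 5.74
Sum = 66.51
Bonus assignment: 66.51 + 3 = 69.51
69.51 is ≥ 67 and < 70 → D+

D+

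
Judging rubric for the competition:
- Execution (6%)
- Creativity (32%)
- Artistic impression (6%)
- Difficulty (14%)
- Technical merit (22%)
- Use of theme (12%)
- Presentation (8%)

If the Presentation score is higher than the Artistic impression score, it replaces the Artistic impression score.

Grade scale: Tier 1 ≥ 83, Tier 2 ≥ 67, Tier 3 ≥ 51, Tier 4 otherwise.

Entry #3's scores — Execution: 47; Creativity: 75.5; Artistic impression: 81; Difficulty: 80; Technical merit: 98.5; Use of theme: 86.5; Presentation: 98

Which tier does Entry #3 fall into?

Presentation (98) > Artistic impression (81), so Artistic impression counts as 98.
Weighted total:
  Execution 47 × 0.06 = 2.82
  Creativity 75.5 × 0.32 = 24.16
  Artistic impression 98 × 0.06 = 5.88
  Difficulty 80 × 0.14 = 11.2
  Technical merit 98.5 × 0.22 = 21.67
  Use of theme 86.5 × 0.12 = 10.38
  Presentation 98 × 0.08 = 7.84
Sum = 83.95
83.95 ≥ 83 → Tier 1

Tier 1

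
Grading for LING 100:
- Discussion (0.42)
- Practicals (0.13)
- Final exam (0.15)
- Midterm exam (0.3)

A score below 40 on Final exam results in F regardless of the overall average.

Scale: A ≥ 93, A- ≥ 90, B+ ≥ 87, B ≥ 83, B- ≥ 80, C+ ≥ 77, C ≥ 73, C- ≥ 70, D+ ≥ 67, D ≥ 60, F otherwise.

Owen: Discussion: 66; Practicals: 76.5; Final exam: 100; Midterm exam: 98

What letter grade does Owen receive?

Final exam score 100 ≥ 40: minimum met.
Weighted total:
  Discussion 66 × 0.42 = 27.72
  Practicals 76.5 × 0.13 = 9.945
  Final exam 100 × 0.15 = 15
  Midterm exam 98 × 0.3 = 29.4
Sum = 82.065
82.065 is ≥ 80 and < 83 → B-

B-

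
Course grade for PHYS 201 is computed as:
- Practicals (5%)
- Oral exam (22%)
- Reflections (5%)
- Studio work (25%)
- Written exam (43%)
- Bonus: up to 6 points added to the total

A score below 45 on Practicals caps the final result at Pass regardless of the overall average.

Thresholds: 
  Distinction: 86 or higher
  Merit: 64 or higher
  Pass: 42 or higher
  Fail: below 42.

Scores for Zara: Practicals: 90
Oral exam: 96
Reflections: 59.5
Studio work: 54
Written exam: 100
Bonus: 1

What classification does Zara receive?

Practicals score 90 ≥ 45: minimum met.
Weighted total:
  Practicals 90 × 0.05 = 4.5
  Oral exam 96 × 0.22 = 21.12
  Reflections 59.5 × 0.05 = 2.975
  Studio work 54 × 0.25 = 13.5
  Written exam 100 × 0.43 = 43
Sum = 85.095
Bonus: 85.095 + 1 = 86.095
86.095 ≥ 86 → Distinction

Distinction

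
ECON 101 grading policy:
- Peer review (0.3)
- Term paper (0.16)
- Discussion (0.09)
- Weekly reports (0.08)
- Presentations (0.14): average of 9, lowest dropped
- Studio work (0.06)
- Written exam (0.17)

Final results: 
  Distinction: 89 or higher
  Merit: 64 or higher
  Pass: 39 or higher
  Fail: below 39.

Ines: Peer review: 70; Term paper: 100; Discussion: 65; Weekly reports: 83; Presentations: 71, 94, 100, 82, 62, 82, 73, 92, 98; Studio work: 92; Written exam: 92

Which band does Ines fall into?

Merit

Presentations: drop 62 → average of remaining 8 = 692/8 = 86.5
Weighted total:
  Peer review 70 × 0.3 = 21
  Term paper 100 × 0.16 = 16
  Discussion 65 × 0.09 = 5.85
  Weekly reports 83 × 0.08 = 6.64
  Presentations 86.5 × 0.14 = 12.11
  Studio work 92 × 0.06 = 5.52
  Written exam 92 × 0.17 = 15.64
Sum = 82.76
82.76 is ≥ 64 and < 89 → Merit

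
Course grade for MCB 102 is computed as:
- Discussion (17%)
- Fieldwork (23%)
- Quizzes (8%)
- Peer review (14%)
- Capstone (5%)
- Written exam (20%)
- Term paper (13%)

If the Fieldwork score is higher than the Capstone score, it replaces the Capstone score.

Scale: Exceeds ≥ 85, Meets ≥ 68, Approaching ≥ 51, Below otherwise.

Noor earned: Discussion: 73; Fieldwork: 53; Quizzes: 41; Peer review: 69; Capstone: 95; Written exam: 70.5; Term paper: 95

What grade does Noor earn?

Meets

Fieldwork (53) ≤ Capstone (95), so Capstone stays at 95.
Weighted total:
  Discussion 73 × 0.17 = 12.41
  Fieldwork 53 × 0.23 = 12.19
  Quizzes 41 × 0.08 = 3.28
  Peer review 69 × 0.14 = 9.66
  Capstone 95 × 0.05 = 4.75
  Written exam 70.5 × 0.2 = 14.1
  Term paper 95 × 0.13 = 12.35
Sum = 68.74
68.74 is ≥ 68 and < 85 → Meets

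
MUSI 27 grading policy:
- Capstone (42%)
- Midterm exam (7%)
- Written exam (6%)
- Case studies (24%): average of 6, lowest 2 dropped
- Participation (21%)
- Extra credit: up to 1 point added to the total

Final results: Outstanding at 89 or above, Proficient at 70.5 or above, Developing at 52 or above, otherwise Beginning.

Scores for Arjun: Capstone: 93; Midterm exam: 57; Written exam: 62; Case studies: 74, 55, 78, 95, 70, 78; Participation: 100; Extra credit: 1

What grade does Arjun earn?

Case studies: drop 55, 70 → average of remaining 4 = 325/4 = 81.25
Weighted total:
  Capstone 93 × 0.42 = 39.06
  Midterm exam 57 × 0.07 = 3.99
  Written exam 62 × 0.06 = 3.72
  Case studies 81.25 × 0.24 = 19.5
  Participation 100 × 0.21 = 21
Sum = 87.27
Extra credit: 87.27 + 1 = 88.27
88.27 is ≥ 70.5 and < 89 → Proficient

Proficient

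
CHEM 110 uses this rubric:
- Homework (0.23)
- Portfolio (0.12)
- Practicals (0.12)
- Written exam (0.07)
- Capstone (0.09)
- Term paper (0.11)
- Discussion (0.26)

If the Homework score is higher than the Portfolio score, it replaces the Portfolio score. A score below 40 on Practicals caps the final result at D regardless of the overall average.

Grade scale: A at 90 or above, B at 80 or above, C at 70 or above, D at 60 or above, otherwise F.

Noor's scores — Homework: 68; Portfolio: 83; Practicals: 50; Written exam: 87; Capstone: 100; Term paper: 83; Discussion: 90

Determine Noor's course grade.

Homework (68) ≤ Portfolio (83), so Portfolio stays at 83.
Practicals score 50 ≥ 40: minimum met.
Weighted total:
  Homework 68 × 0.23 = 15.64
  Portfolio 83 × 0.12 = 9.96
  Practicals 50 × 0.12 = 6
  Written exam 87 × 0.07 = 6.09
  Capstone 100 × 0.09 = 9
  Term paper 83 × 0.11 = 9.13
  Discussion 90 × 0.26 = 23.4
Sum = 79.22
79.22 is ≥ 70 and < 80 → C

C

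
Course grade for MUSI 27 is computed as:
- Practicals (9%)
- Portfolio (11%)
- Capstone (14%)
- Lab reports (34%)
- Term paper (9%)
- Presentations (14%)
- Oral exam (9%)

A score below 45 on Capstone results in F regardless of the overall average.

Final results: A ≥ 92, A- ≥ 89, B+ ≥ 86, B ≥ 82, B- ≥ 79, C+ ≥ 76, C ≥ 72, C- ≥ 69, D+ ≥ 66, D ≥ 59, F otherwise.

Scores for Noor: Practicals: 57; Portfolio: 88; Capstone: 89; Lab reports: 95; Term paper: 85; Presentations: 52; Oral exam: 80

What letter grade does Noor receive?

Capstone score 89 ≥ 45: minimum met.
Weighted total:
  Practicals 57 × 0.09 = 5.13
  Portfolio 88 × 0.11 = 9.68
  Capstone 89 × 0.14 = 12.46
  Lab reports 95 × 0.34 = 32.3
  Term paper 85 × 0.09 = 7.65
  Presentations 52 × 0.14 = 7.28
  Oral exam 80 × 0.09 = 7.2
Sum = 81.7
81.7 is ≥ 79 and < 82 → B-

B-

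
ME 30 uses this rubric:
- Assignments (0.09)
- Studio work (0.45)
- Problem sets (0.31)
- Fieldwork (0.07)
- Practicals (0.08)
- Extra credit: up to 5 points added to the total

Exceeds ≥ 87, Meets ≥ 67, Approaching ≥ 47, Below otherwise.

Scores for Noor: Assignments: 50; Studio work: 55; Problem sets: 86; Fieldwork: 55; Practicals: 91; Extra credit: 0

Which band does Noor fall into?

Weighted total:
  Assignments 50 × 0.09 = 4.5
  Studio work 55 × 0.45 = 24.75
  Problem sets 86 × 0.31 = 26.66
  Fieldwork 55 × 0.07 = 3.85
  Practicals 91 × 0.08 = 7.28
Sum = 67.04
Extra credit: 67.04 + 0 = 67.04
67.04 is ≥ 67 and < 87 → Meets

Meets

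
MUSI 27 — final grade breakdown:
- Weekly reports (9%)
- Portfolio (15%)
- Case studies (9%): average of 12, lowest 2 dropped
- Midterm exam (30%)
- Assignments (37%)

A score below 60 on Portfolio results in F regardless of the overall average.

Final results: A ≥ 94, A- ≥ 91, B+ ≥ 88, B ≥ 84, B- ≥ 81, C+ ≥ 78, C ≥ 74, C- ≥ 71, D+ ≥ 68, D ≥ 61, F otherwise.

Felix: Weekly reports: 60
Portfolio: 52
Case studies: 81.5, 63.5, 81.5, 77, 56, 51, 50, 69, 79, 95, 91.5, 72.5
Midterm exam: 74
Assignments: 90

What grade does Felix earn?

Case studies: drop 50, 51 → average of remaining 10 = 766.5/10 = 76.65
Portfolio score 52 < 60: minimum not met.
Weighted total:
  Weekly reports 60 × 0.09 = 5.4
  Portfolio 52 × 0.15 = 7.8
  Case studies 76.65 × 0.09 = 6.8985
  Midterm exam 74 × 0.3 = 22.2
  Assignments 90 × 0.37 = 33.3
Sum = 75.5985
Because the Portfolio minimum was not met, the result is F.

F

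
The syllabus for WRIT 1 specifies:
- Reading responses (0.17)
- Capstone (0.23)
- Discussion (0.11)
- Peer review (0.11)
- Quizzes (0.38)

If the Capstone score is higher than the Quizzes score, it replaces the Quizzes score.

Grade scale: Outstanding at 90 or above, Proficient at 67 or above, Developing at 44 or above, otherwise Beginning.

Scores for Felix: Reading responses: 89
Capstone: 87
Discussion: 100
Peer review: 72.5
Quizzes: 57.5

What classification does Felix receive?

Capstone (87) > Quizzes (57.5), so Quizzes counts as 87.
Weighted total:
  Reading responses 89 × 0.17 = 15.13
  Capstone 87 × 0.23 = 20.01
  Discussion 100 × 0.11 = 11
  Peer review 72.5 × 0.11 = 7.975
  Quizzes 87 × 0.38 = 33.06
Sum = 87.175
87.175 is ≥ 67 and < 90 → Proficient

Proficient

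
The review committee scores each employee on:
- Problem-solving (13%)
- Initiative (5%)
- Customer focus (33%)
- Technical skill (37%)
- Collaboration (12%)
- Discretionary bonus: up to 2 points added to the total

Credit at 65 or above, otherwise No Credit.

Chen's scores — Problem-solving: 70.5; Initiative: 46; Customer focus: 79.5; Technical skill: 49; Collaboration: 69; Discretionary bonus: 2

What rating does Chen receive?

Weighted total:
  Problem-solving 70.5 × 0.13 = 9.165
  Initiative 46 × 0.05 = 2.3
  Customer focus 79.5 × 0.33 = 26.235
  Technical skill 49 × 0.37 = 18.13
  Collaboration 69 × 0.12 = 8.28
Sum = 64.11
Discretionary bonus: 64.11 + 2 = 66.11
66.11 ≥ 65 → Credit

Credit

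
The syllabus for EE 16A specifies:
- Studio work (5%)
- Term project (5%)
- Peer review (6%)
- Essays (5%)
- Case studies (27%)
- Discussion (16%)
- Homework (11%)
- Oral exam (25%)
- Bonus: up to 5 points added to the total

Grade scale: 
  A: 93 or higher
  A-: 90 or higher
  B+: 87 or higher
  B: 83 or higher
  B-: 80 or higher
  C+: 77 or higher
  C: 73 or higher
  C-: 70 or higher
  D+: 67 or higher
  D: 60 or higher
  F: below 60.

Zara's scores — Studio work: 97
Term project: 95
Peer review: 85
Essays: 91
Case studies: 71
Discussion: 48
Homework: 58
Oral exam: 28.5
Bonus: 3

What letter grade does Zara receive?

Weighted total:
  Studio work 97 × 0.05 = 4.85
  Term project 95 × 0.05 = 4.75
  Peer review 85 × 0.06 = 5.1
  Essays 91 × 0.05 = 4.55
  Case studies 71 × 0.27 = 19.17
  Discussion 48 × 0.16 = 7.68
  Homework 58 × 0.11 = 6.38
  Oral exam 28.5 × 0.25 = 7.125
Sum = 59.605
Bonus: 59.605 + 3 = 62.605
62.605 is ≥ 60 and < 67 → D

D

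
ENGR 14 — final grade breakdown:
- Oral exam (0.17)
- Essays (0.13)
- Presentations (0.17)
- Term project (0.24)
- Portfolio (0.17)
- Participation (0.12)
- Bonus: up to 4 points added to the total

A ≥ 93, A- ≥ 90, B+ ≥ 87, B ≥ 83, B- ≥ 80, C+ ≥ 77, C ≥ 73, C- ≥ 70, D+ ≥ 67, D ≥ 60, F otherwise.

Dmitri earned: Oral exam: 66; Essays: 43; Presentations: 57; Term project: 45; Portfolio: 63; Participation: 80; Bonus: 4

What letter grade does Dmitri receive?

Weighted total:
  Oral exam 66 × 0.17 = 11.22
  Essays 43 × 0.13 = 5.59
  Presentations 57 × 0.17 = 9.69
  Term project 45 × 0.24 = 10.8
  Portfolio 63 × 0.17 = 10.71
  Participation 80 × 0.12 = 9.6
Sum = 57.61
Bonus: 57.61 + 4 = 61.61
61.61 is ≥ 60 and < 67 → D

D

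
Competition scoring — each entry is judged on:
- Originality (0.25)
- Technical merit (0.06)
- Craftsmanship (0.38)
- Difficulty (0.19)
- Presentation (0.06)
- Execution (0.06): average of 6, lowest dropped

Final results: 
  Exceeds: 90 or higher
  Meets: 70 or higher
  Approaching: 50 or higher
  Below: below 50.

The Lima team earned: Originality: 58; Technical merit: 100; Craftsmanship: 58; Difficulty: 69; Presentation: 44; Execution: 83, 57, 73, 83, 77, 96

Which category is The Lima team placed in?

Approaching

Execution: drop 57 → average of remaining 5 = 412/5 = 82.4
Weighted total:
  Originality 58 × 0.25 = 14.5
  Technical merit 100 × 0.06 = 6
  Craftsmanship 58 × 0.38 = 22.04
  Difficulty 69 × 0.19 = 13.11
  Presentation 44 × 0.06 = 2.64
  Execution 82.4 × 0.06 = 4.944
Sum = 63.234
63.234 is ≥ 50 and < 70 → Approaching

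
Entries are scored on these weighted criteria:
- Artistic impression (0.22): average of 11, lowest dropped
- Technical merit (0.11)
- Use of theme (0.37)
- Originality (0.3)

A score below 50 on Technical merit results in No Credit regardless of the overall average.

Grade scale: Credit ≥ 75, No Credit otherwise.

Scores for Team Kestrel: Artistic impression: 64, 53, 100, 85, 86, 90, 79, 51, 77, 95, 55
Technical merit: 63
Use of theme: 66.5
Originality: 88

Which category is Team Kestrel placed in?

Credit

Artistic impression: drop 51 → average of remaining 10 = 784/10 = 78.4
Technical merit score 63 ≥ 50: minimum met.
Weighted total:
  Artistic impression 78.4 × 0.22 = 17.248
  Technical merit 63 × 0.11 = 6.93
  Use of theme 66.5 × 0.37 = 24.605
  Originality 88 × 0.3 = 26.4
Sum = 75.183
75.183 ≥ 75 → Credit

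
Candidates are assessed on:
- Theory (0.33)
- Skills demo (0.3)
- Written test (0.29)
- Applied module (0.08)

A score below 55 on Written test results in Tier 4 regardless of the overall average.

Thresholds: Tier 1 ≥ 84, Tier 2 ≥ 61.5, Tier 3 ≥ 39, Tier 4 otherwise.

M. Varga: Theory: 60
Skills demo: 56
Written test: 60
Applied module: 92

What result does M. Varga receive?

Tier 3

Written test score 60 ≥ 55: minimum met.
Weighted total:
  Theory 60 × 0.33 = 19.8
  Skills demo 56 × 0.3 = 16.8
  Written test 60 × 0.29 = 17.4
  Applied module 92 × 0.08 = 7.36
Sum = 61.36
61.36 is ≥ 39 and < 61.5 → Tier 3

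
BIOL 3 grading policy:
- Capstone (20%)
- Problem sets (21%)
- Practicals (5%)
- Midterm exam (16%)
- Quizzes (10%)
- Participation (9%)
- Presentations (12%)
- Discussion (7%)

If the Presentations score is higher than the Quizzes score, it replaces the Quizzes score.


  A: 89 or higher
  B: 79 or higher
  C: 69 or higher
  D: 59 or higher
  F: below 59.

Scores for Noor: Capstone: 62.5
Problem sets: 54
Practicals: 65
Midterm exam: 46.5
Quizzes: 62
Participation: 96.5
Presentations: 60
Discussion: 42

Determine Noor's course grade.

D

Presentations (60) ≤ Quizzes (62), so Quizzes stays at 62.
Weighted total:
  Capstone 62.5 × 0.2 = 12.5
  Problem sets 54 × 0.21 = 11.34
  Practicals 65 × 0.05 = 3.25
  Midterm exam 46.5 × 0.16 = 7.44
  Quizzes 62 × 0.1 = 6.2
  Participation 96.5 × 0.09 = 8.685
  Presentations 60 × 0.12 = 7.2
  Discussion 42 × 0.07 = 2.94
Sum = 59.555
59.555 is ≥ 59 and < 69 → D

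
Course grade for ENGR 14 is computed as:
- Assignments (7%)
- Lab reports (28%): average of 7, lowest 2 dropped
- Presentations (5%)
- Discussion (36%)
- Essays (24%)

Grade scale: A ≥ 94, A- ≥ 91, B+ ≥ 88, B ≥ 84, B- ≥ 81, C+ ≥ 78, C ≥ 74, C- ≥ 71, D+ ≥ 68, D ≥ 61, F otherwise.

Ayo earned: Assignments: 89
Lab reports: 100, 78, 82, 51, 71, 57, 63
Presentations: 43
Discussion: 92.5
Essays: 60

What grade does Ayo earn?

Lab reports: drop 51, 57 → average of remaining 5 = 394/5 = 78.8
Weighted total:
  Assignments 89 × 0.07 = 6.23
  Lab reports 78.8 × 0.28 = 22.064
  Presentations 43 × 0.05 = 2.15
  Discussion 92.5 × 0.36 = 33.3
  Essays 60 × 0.24 = 14.4
Sum = 78.144
78.144 is ≥ 78 and < 81 → C+

C+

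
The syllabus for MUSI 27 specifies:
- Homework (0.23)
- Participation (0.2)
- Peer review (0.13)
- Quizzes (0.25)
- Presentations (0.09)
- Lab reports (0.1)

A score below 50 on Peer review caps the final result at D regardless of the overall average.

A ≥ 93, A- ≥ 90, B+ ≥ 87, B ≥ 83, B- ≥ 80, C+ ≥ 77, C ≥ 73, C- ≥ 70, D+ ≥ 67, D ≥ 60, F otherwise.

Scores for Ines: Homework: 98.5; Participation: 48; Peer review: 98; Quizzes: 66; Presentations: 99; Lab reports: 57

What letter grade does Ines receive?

C

Peer review score 98 ≥ 50: minimum met.
Weighted total:
  Homework 98.5 × 0.23 = 22.655
  Participation 48 × 0.2 = 9.6
  Peer review 98 × 0.13 = 12.74
  Quizzes 66 × 0.25 = 16.5
  Presentations 99 × 0.09 = 8.91
  Lab reports 57 × 0.1 = 5.7
Sum = 76.105
76.105 is ≥ 73 and < 77 → C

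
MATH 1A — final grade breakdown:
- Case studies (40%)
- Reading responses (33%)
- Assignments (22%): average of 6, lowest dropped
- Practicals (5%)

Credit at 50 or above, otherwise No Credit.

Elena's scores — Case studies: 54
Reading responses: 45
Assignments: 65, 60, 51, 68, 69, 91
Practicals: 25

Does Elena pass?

Credit

Assignments: drop 51 → average of remaining 5 = 353/5 = 70.6
Weighted total:
  Case studies 54 × 0.4 = 21.6
  Reading responses 45 × 0.33 = 14.85
  Assignments 70.6 × 0.22 = 15.532
  Practicals 25 × 0.05 = 1.25
Sum = 53.232
53.232 ≥ 50 → Credit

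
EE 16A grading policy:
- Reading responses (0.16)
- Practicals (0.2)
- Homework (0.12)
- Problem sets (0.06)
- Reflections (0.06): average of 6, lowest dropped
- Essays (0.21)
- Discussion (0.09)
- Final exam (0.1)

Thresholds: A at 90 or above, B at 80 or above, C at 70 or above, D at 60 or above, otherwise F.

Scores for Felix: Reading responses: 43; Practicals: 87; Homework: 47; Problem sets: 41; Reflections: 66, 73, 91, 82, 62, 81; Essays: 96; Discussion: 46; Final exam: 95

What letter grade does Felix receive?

Reflections: drop 62 → average of remaining 5 = 393/5 = 78.6
Weighted total:
  Reading responses 43 × 0.16 = 6.88
  Practicals 87 × 0.2 = 17.4
  Homework 47 × 0.12 = 5.64
  Problem sets 41 × 0.06 = 2.46
  Reflections 78.6 × 0.06 = 4.716
  Essays 96 × 0.21 = 20.16
  Discussion 46 × 0.09 = 4.14
  Final exam 95 × 0.1 = 9.5
Sum = 70.896
70.896 is ≥ 70 and < 80 → C

C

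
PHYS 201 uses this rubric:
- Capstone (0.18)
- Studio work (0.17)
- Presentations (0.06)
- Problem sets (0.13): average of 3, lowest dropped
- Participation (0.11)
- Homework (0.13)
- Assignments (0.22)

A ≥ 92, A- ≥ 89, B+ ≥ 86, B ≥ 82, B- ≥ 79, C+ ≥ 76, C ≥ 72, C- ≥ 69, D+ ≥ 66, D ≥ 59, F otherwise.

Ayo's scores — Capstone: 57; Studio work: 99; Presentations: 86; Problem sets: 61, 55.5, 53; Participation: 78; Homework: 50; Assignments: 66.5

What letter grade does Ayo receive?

Problem sets: drop 53 → average of remaining 2 = 116.5/2 = 58.25
Weighted total:
  Capstone 57 × 0.18 = 10.26
  Studio work 99 × 0.17 = 16.83
  Presentations 86 × 0.06 = 5.16
  Problem sets 58.25 × 0.13 = 7.5725
  Participation 78 × 0.11 = 8.58
  Homework 50 × 0.13 = 6.5
  Assignments 66.5 × 0.22 = 14.63
Sum = 69.5325
69.5325 is ≥ 69 and < 72 → C-

C-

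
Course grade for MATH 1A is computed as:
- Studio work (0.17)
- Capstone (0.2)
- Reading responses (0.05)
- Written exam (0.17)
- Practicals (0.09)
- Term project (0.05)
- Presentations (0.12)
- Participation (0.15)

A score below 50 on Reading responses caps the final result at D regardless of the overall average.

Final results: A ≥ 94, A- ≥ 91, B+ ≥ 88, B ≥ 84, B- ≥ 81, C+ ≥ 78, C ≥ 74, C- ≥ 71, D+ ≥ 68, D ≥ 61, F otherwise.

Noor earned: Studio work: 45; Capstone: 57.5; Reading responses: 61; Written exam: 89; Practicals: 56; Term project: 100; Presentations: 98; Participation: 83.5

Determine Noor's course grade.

C-

Reading responses score 61 ≥ 50: minimum met.
Weighted total:
  Studio work 45 × 0.17 = 7.65
  Capstone 57.5 × 0.2 = 11.5
  Reading responses 61 × 0.05 = 3.05
  Written exam 89 × 0.17 = 15.13
  Practicals 56 × 0.09 = 5.04
  Term project 100 × 0.05 = 5
  Presentations 98 × 0.12 = 11.76
  Participation 83.5 × 0.15 = 12.525
Sum = 71.655
71.655 is ≥ 71 and < 74 → C-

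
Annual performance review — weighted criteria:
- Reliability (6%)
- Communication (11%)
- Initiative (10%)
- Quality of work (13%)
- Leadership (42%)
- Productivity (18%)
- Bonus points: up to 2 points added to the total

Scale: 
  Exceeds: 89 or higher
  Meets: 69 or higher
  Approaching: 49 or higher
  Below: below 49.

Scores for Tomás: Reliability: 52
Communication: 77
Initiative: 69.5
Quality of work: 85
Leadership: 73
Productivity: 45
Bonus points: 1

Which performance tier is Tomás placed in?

Weighted total:
  Reliability 52 × 0.06 = 3.12
  Communication 77 × 0.11 = 8.47
  Initiative 69.5 × 0.1 = 6.95
  Quality of work 85 × 0.13 = 11.05
  Leadership 73 × 0.42 = 30.66
  Productivity 45 × 0.18 = 8.1
Sum = 68.35
Bonus points: 68.35 + 1 = 69.35
69.35 is ≥ 69 and < 89 → Meets

Meets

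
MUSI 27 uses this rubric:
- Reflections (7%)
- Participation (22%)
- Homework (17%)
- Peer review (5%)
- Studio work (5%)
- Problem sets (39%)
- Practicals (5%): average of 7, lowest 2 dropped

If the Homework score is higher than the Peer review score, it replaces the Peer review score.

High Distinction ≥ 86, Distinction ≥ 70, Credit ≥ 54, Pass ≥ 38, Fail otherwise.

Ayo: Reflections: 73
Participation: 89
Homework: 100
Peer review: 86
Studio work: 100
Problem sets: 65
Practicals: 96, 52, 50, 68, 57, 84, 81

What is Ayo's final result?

Practicals: drop 50, 52 → average of remaining 5 = 386/5 = 77.2
Homework (100) > Peer review (86), so Peer review counts as 100.
Weighted total:
  Reflections 73 × 0.07 = 5.11
  Participation 89 × 0.22 = 19.58
  Homework 100 × 0.17 = 17
  Peer review 100 × 0.05 = 5
  Studio work 100 × 0.05 = 5
  Problem sets 65 × 0.39 = 25.35
  Practicals 77.2 × 0.05 = 3.86
Sum = 80.9
80.9 is ≥ 70 and < 86 → Distinction

Distinction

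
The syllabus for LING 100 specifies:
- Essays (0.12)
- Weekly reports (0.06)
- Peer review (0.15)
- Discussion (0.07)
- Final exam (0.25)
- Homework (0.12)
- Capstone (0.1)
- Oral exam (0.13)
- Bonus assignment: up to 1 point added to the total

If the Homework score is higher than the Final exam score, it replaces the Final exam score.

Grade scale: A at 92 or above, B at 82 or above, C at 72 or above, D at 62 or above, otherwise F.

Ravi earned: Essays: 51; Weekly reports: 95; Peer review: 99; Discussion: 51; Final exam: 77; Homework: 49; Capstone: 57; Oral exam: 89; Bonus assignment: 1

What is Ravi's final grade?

Homework (49) ≤ Final exam (77), so Final exam stays at 77.
Weighted total:
  Essays 51 × 0.12 = 6.12
  Weekly reports 95 × 0.06 = 5.7
  Peer review 99 × 0.15 = 14.85
  Discussion 51 × 0.07 = 3.57
  Final exam 77 × 0.25 = 19.25
  Homework 49 × 0.12 = 5.88
  Capstone 57 × 0.1 = 5.7
  Oral exam 89 × 0.13 = 11.57
Sum = 72.64
Bonus assignment: 72.64 + 1 = 73.64
73.64 is ≥ 72 and < 82 → C

C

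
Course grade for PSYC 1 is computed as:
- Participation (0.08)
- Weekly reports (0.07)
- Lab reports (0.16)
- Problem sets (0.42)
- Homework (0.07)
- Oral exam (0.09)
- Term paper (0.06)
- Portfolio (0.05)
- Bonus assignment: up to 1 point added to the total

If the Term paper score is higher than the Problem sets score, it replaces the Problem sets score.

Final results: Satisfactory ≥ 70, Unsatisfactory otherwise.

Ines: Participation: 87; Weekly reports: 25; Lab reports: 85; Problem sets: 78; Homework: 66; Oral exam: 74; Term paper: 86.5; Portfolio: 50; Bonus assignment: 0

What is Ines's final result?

Term paper (86.5) > Problem sets (78), so Problem sets counts as 86.5.
Weighted total:
  Participation 87 × 0.08 = 6.96
  Weekly reports 25 × 0.07 = 1.75
  Lab reports 85 × 0.16 = 13.6
  Problem sets 86.5 × 0.42 = 36.33
  Homework 66 × 0.07 = 4.62
  Oral exam 74 × 0.09 = 6.66
  Term paper 86.5 × 0.06 = 5.19
  Portfolio 50 × 0.05 = 2.5
Sum = 77.61
Bonus assignment: 77.61 + 0 = 77.61
77.61 ≥ 70 → Satisfactory

Satisfactory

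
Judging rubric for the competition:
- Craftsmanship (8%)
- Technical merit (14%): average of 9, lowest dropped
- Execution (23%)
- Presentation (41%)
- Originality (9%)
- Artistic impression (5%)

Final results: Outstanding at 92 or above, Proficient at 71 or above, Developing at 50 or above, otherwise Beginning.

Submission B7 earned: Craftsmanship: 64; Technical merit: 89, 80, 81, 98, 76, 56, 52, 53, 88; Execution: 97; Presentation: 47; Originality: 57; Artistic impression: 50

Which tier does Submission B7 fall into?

Developing

Technical merit: drop 52 → average of remaining 8 = 621/8 = 77.625
Weighted total:
  Craftsmanship 64 × 0.08 = 5.12
  Technical merit 77.625 × 0.14 = 10.8675
  Execution 97 × 0.23 = 22.31
  Presentation 47 × 0.41 = 19.27
  Originality 57 × 0.09 = 5.13
  Artistic impression 50 × 0.05 = 2.5
Sum = 65.1975
65.1975 is ≥ 50 and < 71 → Developing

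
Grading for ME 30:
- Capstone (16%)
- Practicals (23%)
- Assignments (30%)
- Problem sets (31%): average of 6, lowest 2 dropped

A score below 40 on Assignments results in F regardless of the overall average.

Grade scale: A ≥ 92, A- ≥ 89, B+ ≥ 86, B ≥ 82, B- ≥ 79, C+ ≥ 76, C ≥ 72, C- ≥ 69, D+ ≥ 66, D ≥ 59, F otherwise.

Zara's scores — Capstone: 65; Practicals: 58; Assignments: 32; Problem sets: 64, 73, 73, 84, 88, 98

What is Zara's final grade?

Problem sets: drop 64, 73 → average of remaining 4 = 343/4 = 85.75
Assignments score 32 < 40: minimum not met.
Weighted total:
  Capstone 65 × 0.16 = 10.4
  Practicals 58 × 0.23 = 13.34
  Assignments 32 × 0.3 = 9.6
  Problem sets 85.75 × 0.31 = 26.5825
Sum = 59.9225
Because the Assignments minimum was not met, the result is F.

F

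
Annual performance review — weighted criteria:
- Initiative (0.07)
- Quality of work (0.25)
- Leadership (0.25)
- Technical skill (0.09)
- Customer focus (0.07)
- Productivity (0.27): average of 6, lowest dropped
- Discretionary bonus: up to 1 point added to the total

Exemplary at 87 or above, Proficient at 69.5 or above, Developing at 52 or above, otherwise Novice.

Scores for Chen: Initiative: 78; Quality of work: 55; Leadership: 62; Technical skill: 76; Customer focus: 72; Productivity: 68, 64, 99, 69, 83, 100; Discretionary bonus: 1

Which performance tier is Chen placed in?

Proficient

Productivity: drop 64 → average of remaining 5 = 419/5 = 83.8
Weighted total:
  Initiative 78 × 0.07 = 5.46
  Quality of work 55 × 0.25 = 13.75
  Leadership 62 × 0.25 = 15.5
  Technical skill 76 × 0.09 = 6.84
  Customer focus 72 × 0.07 = 5.04
  Productivity 83.8 × 0.27 = 22.626
Sum = 69.216
Discretionary bonus: 69.216 + 1 = 70.216
70.216 is ≥ 69.5 and < 87 → Proficient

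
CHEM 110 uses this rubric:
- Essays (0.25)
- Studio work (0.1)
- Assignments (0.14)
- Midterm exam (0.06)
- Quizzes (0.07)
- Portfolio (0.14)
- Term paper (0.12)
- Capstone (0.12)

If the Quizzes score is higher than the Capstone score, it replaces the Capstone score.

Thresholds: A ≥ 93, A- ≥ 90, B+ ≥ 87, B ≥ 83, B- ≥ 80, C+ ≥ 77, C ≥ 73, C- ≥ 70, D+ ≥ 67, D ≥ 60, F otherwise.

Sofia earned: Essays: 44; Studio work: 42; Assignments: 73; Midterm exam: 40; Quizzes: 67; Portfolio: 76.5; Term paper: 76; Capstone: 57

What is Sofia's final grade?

Quizzes (67) > Capstone (57), so Capstone counts as 67.
Weighted total:
  Essays 44 × 0.25 = 11
  Studio work 42 × 0.1 = 4.2
  Assignments 73 × 0.14 = 10.22
  Midterm exam 40 × 0.06 = 2.4
  Quizzes 67 × 0.07 = 4.69
  Portfolio 76.5 × 0.14 = 10.71
  Term paper 76 × 0.12 = 9.12
  Capstone 67 × 0.12 = 8.04
Sum = 60.38
60.38 is ≥ 60 and < 67 → D

D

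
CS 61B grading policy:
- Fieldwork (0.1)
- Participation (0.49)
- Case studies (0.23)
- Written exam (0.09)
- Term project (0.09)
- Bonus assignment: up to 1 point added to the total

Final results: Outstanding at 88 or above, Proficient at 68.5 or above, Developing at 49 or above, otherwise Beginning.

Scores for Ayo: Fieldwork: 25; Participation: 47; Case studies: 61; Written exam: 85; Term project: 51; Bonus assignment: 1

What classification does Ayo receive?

Weighted total:
  Fieldwork 25 × 0.1 = 2.5
  Participation 47 × 0.49 = 23.03
  Case studies 61 × 0.23 = 14.03
  Written exam 85 × 0.09 = 7.65
  Term project 51 × 0.09 = 4.59
Sum = 51.8
Bonus assignment: 51.8 + 1 = 52.8
52.8 is ≥ 49 and < 68.5 → Developing

Developing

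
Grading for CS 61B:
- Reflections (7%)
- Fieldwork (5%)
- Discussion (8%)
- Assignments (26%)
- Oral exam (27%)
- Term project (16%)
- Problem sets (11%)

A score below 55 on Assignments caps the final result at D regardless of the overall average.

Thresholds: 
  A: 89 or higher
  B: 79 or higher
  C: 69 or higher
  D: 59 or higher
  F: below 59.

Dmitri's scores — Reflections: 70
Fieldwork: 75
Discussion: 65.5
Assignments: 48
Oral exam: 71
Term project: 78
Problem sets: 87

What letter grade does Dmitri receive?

D

Assignments score 48 < 55: minimum not met.
Weighted total:
  Reflections 70 × 0.07 = 4.9
  Fieldwork 75 × 0.05 = 3.75
  Discussion 65.5 × 0.08 = 5.24
  Assignments 48 × 0.26 = 12.48
  Oral exam 71 × 0.27 = 19.17
  Term project 78 × 0.16 = 12.48
  Problem sets 87 × 0.11 = 9.57
Sum = 67.59
67.59 would be D; cap at D applies → D.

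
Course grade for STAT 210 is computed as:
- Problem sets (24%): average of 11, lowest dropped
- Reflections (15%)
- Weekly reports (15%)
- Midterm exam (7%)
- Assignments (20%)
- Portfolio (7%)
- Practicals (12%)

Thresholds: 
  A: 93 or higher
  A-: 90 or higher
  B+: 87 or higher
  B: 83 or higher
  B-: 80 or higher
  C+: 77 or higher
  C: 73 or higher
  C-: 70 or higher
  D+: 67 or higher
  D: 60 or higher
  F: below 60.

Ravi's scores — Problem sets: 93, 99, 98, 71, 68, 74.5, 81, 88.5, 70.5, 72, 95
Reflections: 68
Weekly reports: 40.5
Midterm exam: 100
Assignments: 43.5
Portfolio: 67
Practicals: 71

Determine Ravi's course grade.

D

Problem sets: drop 68 → average of remaining 10 = 842.5/10 = 84.25
Weighted total:
  Problem sets 84.25 × 0.24 = 20.22
  Reflections 68 × 0.15 = 10.2
  Weekly reports 40.5 × 0.15 = 6.075
  Midterm exam 100 × 0.07 = 7
  Assignments 43.5 × 0.2 = 8.7
  Portfolio 67 × 0.07 = 4.69
  Practicals 71 × 0.12 = 8.52
Sum = 65.405
65.405 is ≥ 60 and < 67 → D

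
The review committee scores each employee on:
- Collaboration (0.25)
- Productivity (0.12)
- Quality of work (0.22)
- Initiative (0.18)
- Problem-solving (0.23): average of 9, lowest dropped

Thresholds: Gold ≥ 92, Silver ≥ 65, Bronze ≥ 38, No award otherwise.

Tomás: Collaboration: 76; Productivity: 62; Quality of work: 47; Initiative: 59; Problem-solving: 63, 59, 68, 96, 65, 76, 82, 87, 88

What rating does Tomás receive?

Problem-solving: drop 59 → average of remaining 8 = 625/8 = 78.125
Weighted total:
  Collaboration 76 × 0.25 = 19
  Productivity 62 × 0.12 = 7.44
  Quality of work 47 × 0.22 = 10.34
  Initiative 59 × 0.18 = 10.62
  Problem-solving 78.125 × 0.23 = 17.96875
Sum = 65.36875
65.36875 is ≥ 65 and < 92 → Silver

Silver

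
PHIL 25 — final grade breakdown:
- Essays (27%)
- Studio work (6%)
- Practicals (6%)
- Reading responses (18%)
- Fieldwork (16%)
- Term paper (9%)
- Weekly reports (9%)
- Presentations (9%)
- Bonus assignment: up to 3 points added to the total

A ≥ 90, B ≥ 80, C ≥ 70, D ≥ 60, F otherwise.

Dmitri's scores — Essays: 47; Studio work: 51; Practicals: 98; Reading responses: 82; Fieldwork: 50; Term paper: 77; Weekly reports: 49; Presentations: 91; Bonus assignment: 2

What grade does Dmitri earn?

Weighted total:
  Essays 47 × 0.27 = 12.69
  Studio work 51 × 0.06 = 3.06
  Practicals 98 × 0.06 = 5.88
  Reading responses 82 × 0.18 = 14.76
  Fieldwork 50 × 0.16 = 8
  Term paper 77 × 0.09 = 6.93
  Weekly reports 49 × 0.09 = 4.41
  Presentations 91 × 0.09 = 8.19
Sum = 63.92
Bonus assignment: 63.92 + 2 = 65.92
65.92 is ≥ 60 and < 70 → D

D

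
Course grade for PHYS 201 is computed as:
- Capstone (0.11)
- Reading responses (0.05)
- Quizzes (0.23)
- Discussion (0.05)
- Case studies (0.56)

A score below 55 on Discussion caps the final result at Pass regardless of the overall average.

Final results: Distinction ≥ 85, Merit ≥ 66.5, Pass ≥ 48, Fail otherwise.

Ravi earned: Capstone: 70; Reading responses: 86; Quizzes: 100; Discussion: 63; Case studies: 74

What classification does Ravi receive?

Discussion score 63 ≥ 55: minimum met.
Weighted total:
  Capstone 70 × 0.11 = 7.7
  Reading responses 86 × 0.05 = 4.3
  Quizzes 100 × 0.23 = 23
  Discussion 63 × 0.05 = 3.15
  Case studies 74 × 0.56 = 41.44
Sum = 79.59
79.59 is ≥ 66.5 and < 85 → Merit

Merit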